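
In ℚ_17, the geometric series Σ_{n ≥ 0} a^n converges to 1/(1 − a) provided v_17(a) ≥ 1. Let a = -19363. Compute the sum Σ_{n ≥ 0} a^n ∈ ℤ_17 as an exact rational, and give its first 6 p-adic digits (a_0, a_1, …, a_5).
Σ a^n = 1/(1 − a) = 1/19364;  first 6 digits = (1, 0, 1, 13, 0, 9)

v_17(a) = 2 ≥ 1, so the series converges in ℤ_17 to 1/(1 − a) = 1/(1 − (-19363)) = 1/19364. Expand this rational in ℤ_17: compute digits iteratively via d_i = x_i mod 17, x_{i+1} = (x_i − d_i)/17. The first 6 digits are (1, 0, 1, 13, 0, 9).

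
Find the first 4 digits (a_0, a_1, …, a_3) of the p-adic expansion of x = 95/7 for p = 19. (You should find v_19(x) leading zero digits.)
(a_0, …, a_3) = (0, 17, 10, 13)

v_19(95/7) = 1, so a_0 = ... = a_0 = 0. Factor out: x = 19^1 · u with u = 5/7 a unit in ℤ_19. Expand u iteratively via a_{v+i} = u_i mod 19, u_{i+1} = (u_i − a_{v+i})/19:
  u_0 = 5/7;  a_1 = 17;  u_1 = (u_0 − 17)/19 = -6/7
  u_1 = -6/7;  a_2 = 10;  u_2 = (u_1 − 10)/19 = -4/7
  u_2 = -4/7;  a_3 = 13;  u_3 = (u_2 − 13)/19 = -5/7
Digits: (0, 17, 10, 13).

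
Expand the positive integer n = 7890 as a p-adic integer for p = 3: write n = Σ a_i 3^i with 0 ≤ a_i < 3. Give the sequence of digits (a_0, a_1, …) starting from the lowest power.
(a_0, a_1, …) = (0, 2, 0, 1, 1, 2, 1, 0, 1)

Repeated division by 3 gives the digits low-to-high: 7890 = 2·3^1 + 1·3^3 + 1·3^4 + 2·3^5 + 1·3^6 + 1·3^8. Digit sequence: (0, 2, 0, 1, 1, 2, 1, 0, 1).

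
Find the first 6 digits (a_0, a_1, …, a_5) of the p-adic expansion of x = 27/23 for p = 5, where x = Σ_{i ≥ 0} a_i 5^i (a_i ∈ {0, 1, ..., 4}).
(a_0, …, a_5) = (4, 4, 3, 4, 1, 2)

v_5(27/23) = 0 (numerator and denominator both coprime to 5), so x ∈ ℤ_5^×. Compute digits iteratively via a_i = x_i mod 5, x_{i+1} = (x_i − a_i)/5, with x_0 = x:
  x_0 = 27/23;  a_0 = 4;  x_1 = (x_0 − 4)/5 = -13/23
  x_1 = -13/23;  a_1 = 4;  x_2 = (x_1 − 4)/5 = -21/23
  x_2 = -21/23;  a_2 = 3;  x_3 = (x_2 − 3)/5 = -18/23
  x_3 = -18/23;  a_3 = 4;  x_4 = (x_3 − 4)/5 = -22/23
  x_4 = -22/23;  a_4 = 1;  x_5 = (x_4 − 1)/5 = -9/23
  x_5 = -9/23;  a_5 = 2;  x_6 = (x_5 − 2)/5 = -11/23
Digits: (4, 4, 3, 4, 1, 2).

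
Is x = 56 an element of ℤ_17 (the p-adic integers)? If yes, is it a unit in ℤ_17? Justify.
x ∈ ℤ_17^× (unit); v_17(x) = 0

ℤ_17 = {x ∈ ℚ_17 : v_17(x) ≥ 0} and ℤ_17^× = {x ∈ ℤ_17 : v_17(x) = 0}. Here v_17(56) = v_17(num) − v_17(den) = 0; compare against these criteria.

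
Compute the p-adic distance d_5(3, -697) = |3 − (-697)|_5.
d_5(3, -697) = 1/25

Step 1 — x − y = 3 − (-697) = 700. Step 2 — v_5(700) = 2 (factor: 700 = (5^2 · 28); the sign does not affect v_p). Step 3 — |x − y|_5 = 5^{-2} = 1/25.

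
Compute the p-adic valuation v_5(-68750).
v_5(-68750) = 5

v_5(n) is the largest exponent k such that 5^k divides n. Factor out: -68750 = -5^5 · 22. (Sign doesn't affect v_p.) So v_5(-68750) = 5.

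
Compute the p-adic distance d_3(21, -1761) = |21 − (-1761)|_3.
d_3(21, -1761) = 1/81

Step 1 — x − y = 21 − (-1761) = 1782. Step 2 — v_3(1782) = 4 (factor: 1782 = (3^4 · 22); the sign does not affect v_p). Step 3 — |x − y|_3 = 3^{-4} = 1/81.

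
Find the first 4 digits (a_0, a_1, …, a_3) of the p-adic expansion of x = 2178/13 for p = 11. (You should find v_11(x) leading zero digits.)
(a_0, …, a_3) = (0, 0, 9, 1)

v_11(2178/13) = 2, so a_0 = ... = a_1 = 0. Factor out: x = 11^2 · u with u = 18/13 a unit in ℤ_11. Expand u iteratively via a_{v+i} = u_i mod 11, u_{i+1} = (u_i − a_{v+i})/11:
  u_0 = 18/13;  a_2 = 9;  u_1 = (u_0 − 9)/11 = -9/13
  u_1 = -9/13;  a_3 = 1;  u_2 = (u_1 − 1)/11 = -2/13
Digits: (0, 0, 9, 1).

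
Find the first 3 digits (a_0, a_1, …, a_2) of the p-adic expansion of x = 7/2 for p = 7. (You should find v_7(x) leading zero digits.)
(a_0, …, a_2) = (0, 4, 3)

v_7(7/2) = 1, so a_0 = ... = a_0 = 0. Factor out: x = 7^1 · u with u = 1/2 a unit in ℤ_7. Expand u iteratively via a_{v+i} = u_i mod 7, u_{i+1} = (u_i − a_{v+i})/7:
  u_0 = 1/2;  a_1 = 4;  u_1 = (u_0 − 4)/7 = -1/2
  u_1 = -1/2;  a_2 = 3;  u_2 = (u_1 − 3)/7 = -1/2
Digits: (0, 4, 3).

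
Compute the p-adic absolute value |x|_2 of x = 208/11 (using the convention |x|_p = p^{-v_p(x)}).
|208/11|_2 = 1/16

Step 1 — compute v_2(x) by factoring powers of 2 out of the numerator and denominator: v_2(208/11) = 4. Step 2 — apply |x|_p = p^{-v_p(x)} = 2^{-4} = 1/16.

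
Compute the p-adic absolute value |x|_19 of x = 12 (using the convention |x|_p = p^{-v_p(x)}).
|12|_19 = 1

Step 1 — compute v_19(x) by factoring powers of 19 out of the numerator and denominator: v_19(12) = 0. Step 2 — apply |x|_p = p^{-v_p(x)} = 19^{0} = 1.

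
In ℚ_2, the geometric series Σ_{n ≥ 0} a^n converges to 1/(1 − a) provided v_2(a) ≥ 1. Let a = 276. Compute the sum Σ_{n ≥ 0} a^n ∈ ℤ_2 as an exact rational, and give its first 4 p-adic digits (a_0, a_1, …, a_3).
Σ a^n = 1/(1 − a) = -1/275;  first 4 digits = (1, 0, 1, 0)

v_2(a) = 2 ≥ 1, so the series converges in ℤ_2 to 1/(1 − a) = 1/(1 − 276) = -1/275. Expand this rational in ℤ_2: compute digits iteratively via d_i = x_i mod 2, x_{i+1} = (x_i − d_i)/2. The first 4 digits are (1, 0, 1, 0).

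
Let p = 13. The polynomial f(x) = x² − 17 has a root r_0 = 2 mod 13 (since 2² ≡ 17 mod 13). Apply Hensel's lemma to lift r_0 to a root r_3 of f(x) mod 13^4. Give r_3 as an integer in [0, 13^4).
r_3 = 21595 (mod 28561)

Hensel's recurrence: r_{i+1} = r_i − f(r_i)·(f′(r_i))^{-1} mod 13^{i+2}, with f′(x) = 2x. Iterate:
  r_0 = 2 (mod 13)
  r_1 = 132 (mod 169)
  r_2 = 1822 (mod 2197)
  r_3 = 21595 (mod 28561)
Final: r_3 = 21595, and one checks f(r_3) ≡ 0 mod 13^4.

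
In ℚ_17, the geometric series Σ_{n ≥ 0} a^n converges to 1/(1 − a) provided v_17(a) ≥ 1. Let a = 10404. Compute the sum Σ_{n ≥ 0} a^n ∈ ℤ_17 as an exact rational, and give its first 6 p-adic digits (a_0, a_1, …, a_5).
Σ a^n = 1/(1 − a) = -1/10403;  first 6 digits = (1, 0, 2, 2, 4, 8)

v_17(a) = 2 ≥ 1, so the series converges in ℤ_17 to 1/(1 − a) = 1/(1 − 10404) = -1/10403. Expand this rational in ℤ_17: compute digits iteratively via d_i = x_i mod 17, x_{i+1} = (x_i − d_i)/17. The first 6 digits are (1, 0, 2, 2, 4, 8).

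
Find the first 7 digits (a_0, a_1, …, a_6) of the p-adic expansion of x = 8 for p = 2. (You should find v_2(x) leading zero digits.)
(a_0, …, a_6) = (0, 0, 0, 1, 0, 0, 0)

v_2(8) = 3, so a_0 = ... = a_2 = 0. Factor out: x = 2^3 · u with u = 1 a unit in ℤ_2. Expand u iteratively via a_{v+i} = u_i mod 2, u_{i+1} = (u_i − a_{v+i})/2:
  u_0 = 1;  a_3 = 1;  u_1 = (u_0 − 1)/2 = 0
  u_1 = 0;  a_4 = 0;  u_2 = (u_1 − 0)/2 = 0
  u_2 = 0;  a_5 = 0;  u_3 = (u_2 − 0)/2 = 0
  u_3 = 0;  a_6 = 0;  u_4 = (u_3 − 0)/2 = 0
Digits: (0, 0, 0, 1, 0, 0, 0).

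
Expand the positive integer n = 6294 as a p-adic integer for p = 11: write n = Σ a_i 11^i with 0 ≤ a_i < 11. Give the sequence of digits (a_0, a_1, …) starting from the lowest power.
(a_0, a_1, …) = (2, 0, 8, 4)

Repeated division by 11 gives the digits low-to-high: 6294 = 2 + 8·11^2 + 4·11^3. Digit sequence: (2, 0, 8, 4).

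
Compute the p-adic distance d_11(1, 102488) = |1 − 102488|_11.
d_11(1, 102488) = 1/14641

Step 1 — x − y = 1 − 102488 = -102487. Step 2 — v_11(-102487) = 4 (factor: -102487 = −(11^4 · 7); the sign does not affect v_p). Step 3 — |x − y|_11 = 11^{-4} = 1/14641.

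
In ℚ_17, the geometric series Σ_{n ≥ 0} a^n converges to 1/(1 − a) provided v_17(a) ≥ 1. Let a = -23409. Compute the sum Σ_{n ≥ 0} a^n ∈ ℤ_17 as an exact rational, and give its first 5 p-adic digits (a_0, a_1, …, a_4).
Σ a^n = 1/(1 − a) = 1/23410;  first 5 digits = (1, 0, 4, 12, 15)

v_17(a) = 2 ≥ 1, so the series converges in ℤ_17 to 1/(1 − a) = 1/(1 − (-23409)) = 1/23410. Expand this rational in ℤ_17: compute digits iteratively via d_i = x_i mod 17, x_{i+1} = (x_i − d_i)/17. The first 5 digits are (1, 0, 4, 12, 15).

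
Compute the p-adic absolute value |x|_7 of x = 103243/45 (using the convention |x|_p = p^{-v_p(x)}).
|103243/45|_7 = 1/2401

Step 1 — compute v_7(x) by factoring powers of 7 out of the numerator and denominator: v_7(103243/45) = 4. Step 2 — apply |x|_p = p^{-v_p(x)} = 7^{-4} = 1/2401.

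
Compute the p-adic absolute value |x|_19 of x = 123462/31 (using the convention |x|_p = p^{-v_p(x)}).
|123462/31|_19 = 1/6859

Step 1 — compute v_19(x) by factoring powers of 19 out of the numerator and denominator: v_19(123462/31) = 3. Step 2 — apply |x|_p = p^{-v_p(x)} = 19^{-3} = 1/6859.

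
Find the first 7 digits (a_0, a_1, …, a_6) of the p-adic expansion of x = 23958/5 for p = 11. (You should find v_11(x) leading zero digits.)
(a_0, …, a_6) = (0, 0, 0, 8, 4, 4, 4)

v_11(23958/5) = 3, so a_0 = ... = a_2 = 0. Factor out: x = 11^3 · u with u = 18/5 a unit in ℤ_11. Expand u iteratively via a_{v+i} = u_i mod 11, u_{i+1} = (u_i − a_{v+i})/11:
  u_0 = 18/5;  a_3 = 8;  u_1 = (u_0 − 8)/11 = -2/5
  u_1 = -2/5;  a_4 = 4;  u_2 = (u_1 − 4)/11 = -2/5
  u_2 = -2/5;  a_5 = 4;  u_3 = (u_2 − 4)/11 = -2/5
  u_3 = -2/5;  a_6 = 4;  u_4 = (u_3 − 4)/11 = -2/5
Digits: (0, 0, 0, 8, 4, 4, 4).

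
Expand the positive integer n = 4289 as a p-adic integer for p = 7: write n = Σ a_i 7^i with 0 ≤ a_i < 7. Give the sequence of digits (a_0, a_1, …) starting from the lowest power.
(a_0, a_1, …) = (5, 3, 3, 5, 1)

Repeated division by 7 gives the digits low-to-high: 4289 = 5 + 3·7^1 + 3·7^2 + 5·7^3 + 1·7^4. Digit sequence: (5, 3, 3, 5, 1).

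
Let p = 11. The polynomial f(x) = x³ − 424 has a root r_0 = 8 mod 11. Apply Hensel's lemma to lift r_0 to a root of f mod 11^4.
r_3 = 13494 (mod 14641)

Hensel: r_{i+1} = r_i − f(r_i)/f′(r_i) mod 11^{i+2}, where f′(x) = 3x². Iterate:
  r_0 = 8 (mod 11)
  r_1 = 63 (mod 121)
  r_2 = 184 (mod 1331)
  r_3 = 13494 (mod 14641)
Final: r = 13494 with f(r) ≡ 0 mod 11^4.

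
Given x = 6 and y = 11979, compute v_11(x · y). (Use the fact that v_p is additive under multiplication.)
v_11(71874) = 3

v_p(x) = 0 (factor: 6 = 11^0 · 6); v_p(y) = 3 (factor: 11979 = 11^3 · 9). Additivity: v_p(xy) = v_p(x) + v_p(y) = 0 + 3 = 3. (Direct check: xy = 71874 = 11^3 · (54).)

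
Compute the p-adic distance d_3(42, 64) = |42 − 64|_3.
d_3(42, 64) = 1

Step 1 — x − y = 42 − 64 = -22. Step 2 — v_3(-22) = 0 (factor: -22 = −(3^0 · 22); the sign does not affect v_p). Step 3 — |x − y|_3 = 3^{0} = 1.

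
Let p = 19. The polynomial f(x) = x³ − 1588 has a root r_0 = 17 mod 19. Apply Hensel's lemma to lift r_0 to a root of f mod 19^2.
r_1 = 131 (mod 361)

Hensel: r_{i+1} = r_i − f(r_i)/f′(r_i) mod 19^{i+2}, where f′(x) = 3x². Iterate:
  r_0 = 17 (mod 19)
  r_1 = 131 (mod 361)
Final: r = 131 with f(r) ≡ 0 mod 19^2.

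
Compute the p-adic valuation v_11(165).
v_11(165) = 1

v_11(n) is the largest exponent k such that 11^k divides n. Factor out: 165 = 11^1 · 15. (Sign doesn't affect v_p.) So v_11(165) = 1.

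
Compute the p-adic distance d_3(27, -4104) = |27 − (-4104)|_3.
d_3(27, -4104) = 1/243

Step 1 — x − y = 27 − (-4104) = 4131. Step 2 — v_3(4131) = 5 (factor: 4131 = (3^5 · 17); the sign does not affect v_p). Step 3 — |x − y|_3 = 3^{-5} = 1/243.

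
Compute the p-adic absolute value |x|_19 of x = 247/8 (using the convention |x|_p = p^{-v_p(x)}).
|247/8|_19 = 1/19

Step 1 — compute v_19(x) by factoring powers of 19 out of the numerator and denominator: v_19(247/8) = 1. Step 2 — apply |x|_p = p^{-v_p(x)} = 19^{-1} = 1/19.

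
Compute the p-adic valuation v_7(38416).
v_7(38416) = 4

v_7(n) is the largest exponent k such that 7^k divides n. Factor out: 38416 = 7^4 · 16. (Sign doesn't affect v_p.) So v_7(38416) = 4.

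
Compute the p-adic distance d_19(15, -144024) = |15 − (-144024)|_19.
d_19(15, -144024) = 1/6859

Step 1 — x − y = 15 − (-144024) = 144039. Step 2 — v_19(144039) = 3 (factor: 144039 = (19^3 · 21); the sign does not affect v_p). Step 3 — |x − y|_19 = 19^{-3} = 1/6859.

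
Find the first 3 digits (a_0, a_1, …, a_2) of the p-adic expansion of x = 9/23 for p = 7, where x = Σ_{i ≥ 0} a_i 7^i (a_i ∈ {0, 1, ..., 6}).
(a_0, …, a_2) = (1, 6, 4)

v_7(9/23) = 0 (numerator and denominator both coprime to 7), so x ∈ ℤ_7^×. Compute digits iteratively via a_i = x_i mod 7, x_{i+1} = (x_i − a_i)/7, with x_0 = x:
  x_0 = 9/23;  a_0 = 1;  x_1 = (x_0 − 1)/7 = -2/23
  x_1 = -2/23;  a_1 = 6;  x_2 = (x_1 − 6)/7 = -20/23
  x_2 = -20/23;  a_2 = 4;  x_3 = (x_2 − 4)/7 = -16/23
Digits: (1, 6, 4).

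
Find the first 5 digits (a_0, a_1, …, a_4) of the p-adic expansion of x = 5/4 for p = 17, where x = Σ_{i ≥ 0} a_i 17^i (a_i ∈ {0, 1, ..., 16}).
(a_0, …, a_4) = (14, 12, 12, 12, 12)

v_17(5/4) = 0 (numerator and denominator both coprime to 17), so x ∈ ℤ_17^×. Compute digits iteratively via a_i = x_i mod 17, x_{i+1} = (x_i − a_i)/17, with x_0 = x:
  x_0 = 5/4;  a_0 = 14;  x_1 = (x_0 − 14)/17 = -3/4
  x_1 = -3/4;  a_1 = 12;  x_2 = (x_1 − 12)/17 = -3/4
  x_2 = -3/4;  a_2 = 12;  x_3 = (x_2 − 12)/17 = -3/4
  x_3 = -3/4;  a_3 = 12;  x_4 = (x_3 − 12)/17 = -3/4
  x_4 = -3/4;  a_4 = 12;  x_5 = (x_4 − 12)/17 = -3/4
Digits: (14, 12, 12, 12, 12).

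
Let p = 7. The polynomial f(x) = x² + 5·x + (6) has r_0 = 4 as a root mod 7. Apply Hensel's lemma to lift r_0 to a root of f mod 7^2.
r_1 = 46 (mod 49)

Hensel: r_{i+1} = r_i − f(r_i)·(f′(r_i))^{-1} mod 7^{i+2}, f′(x) = 2x + 5. Iterate:
  r_0 = 4 (mod 7)
  r_1 = 46 (mod 49)
Final: r = 46 satisfies f(r) ≡ 0 mod 7^2.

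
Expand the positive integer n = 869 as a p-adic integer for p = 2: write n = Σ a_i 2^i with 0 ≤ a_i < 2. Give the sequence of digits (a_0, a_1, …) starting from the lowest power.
(a_0, a_1, …) = (1, 0, 1, 0, 0, 1, 1, 0, 1, 1)

Repeated division by 2 gives the digits low-to-high: 869 = 1 + 1·2^2 + 1·2^5 + 1·2^6 + 1·2^8 + 1·2^9. Digit sequence: (1, 0, 1, 0, 0, 1, 1, 0, 1, 1).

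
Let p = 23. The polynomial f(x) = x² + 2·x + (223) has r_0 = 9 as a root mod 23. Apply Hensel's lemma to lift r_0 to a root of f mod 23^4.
r_3 = 78232 (mod 279841)

Hensel: r_{i+1} = r_i − f(r_i)·(f′(r_i))^{-1} mod 23^{i+2}, f′(x) = 2x + 2. Iterate:
  r_0 = 9 (mod 23)
  r_1 = 469 (mod 529)
  r_2 = 5230 (mod 12167)
  r_3 = 78232 (mod 279841)
Final: r = 78232 satisfies f(r) ≡ 0 mod 23^4.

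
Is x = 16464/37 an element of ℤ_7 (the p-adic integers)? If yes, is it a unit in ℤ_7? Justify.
x ∈ ℤ_7 but not a unit; v_7(x) = 3 > 0

ℤ_7 = {x ∈ ℚ_7 : v_7(x) ≥ 0} and ℤ_7^× = {x ∈ ℤ_7 : v_7(x) = 0}. Here v_7(16464/37) = v_7(num) − v_7(den) = 3; compare against these criteria.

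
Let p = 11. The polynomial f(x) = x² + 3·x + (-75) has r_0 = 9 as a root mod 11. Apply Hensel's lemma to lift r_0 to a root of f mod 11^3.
r_2 = 526 (mod 1331)

Hensel: r_{i+1} = r_i − f(r_i)·(f′(r_i))^{-1} mod 11^{i+2}, f′(x) = 2x + 3. Iterate:
  r_0 = 9 (mod 11)
  r_1 = 42 (mod 121)
  r_2 = 526 (mod 1331)
Final: r = 526 satisfies f(r) ≡ 0 mod 11^3.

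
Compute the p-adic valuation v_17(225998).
v_17(225998) = 3

v_17(n) is the largest exponent k such that 17^k divides n. Factor out: 225998 = 17^3 · 46. (Sign doesn't affect v_p.) So v_17(225998) = 3.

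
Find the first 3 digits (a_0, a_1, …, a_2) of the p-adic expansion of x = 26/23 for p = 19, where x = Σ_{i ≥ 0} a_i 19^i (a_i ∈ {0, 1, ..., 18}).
(a_0, …, a_2) = (16, 5, 3)

v_19(26/23) = 0 (numerator and denominator both coprime to 19), so x ∈ ℤ_19^×. Compute digits iteratively via a_i = x_i mod 19, x_{i+1} = (x_i − a_i)/19, with x_0 = x:
  x_0 = 26/23;  a_0 = 16;  x_1 = (x_0 − 16)/19 = -18/23
  x_1 = -18/23;  a_1 = 5;  x_2 = (x_1 − 5)/19 = -7/23
  x_2 = -7/23;  a_2 = 3;  x_3 = (x_2 − 3)/19 = -4/23
Digits: (16, 5, 3).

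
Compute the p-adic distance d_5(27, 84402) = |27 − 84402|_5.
d_5(27, 84402) = 1/3125

Step 1 — x − y = 27 − 84402 = -84375. Step 2 — v_5(-84375) = 5 (factor: -84375 = −(5^5 · 27); the sign does not affect v_p). Step 3 — |x − y|_5 = 5^{-5} = 1/3125.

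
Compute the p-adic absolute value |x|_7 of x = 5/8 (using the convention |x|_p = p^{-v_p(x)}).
|5/8|_7 = 1

Step 1 — compute v_7(x) by factoring powers of 7 out of the numerator and denominator: v_7(5/8) = 0. Step 2 — apply |x|_p = p^{-v_p(x)} = 7^{0} = 1.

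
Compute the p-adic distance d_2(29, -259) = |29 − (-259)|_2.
d_2(29, -259) = 1/32

Step 1 — x − y = 29 − (-259) = 288. Step 2 — v_2(288) = 5 (factor: 288 = (2^5 · 9); the sign does not affect v_p). Step 3 — |x − y|_2 = 2^{-5} = 1/32.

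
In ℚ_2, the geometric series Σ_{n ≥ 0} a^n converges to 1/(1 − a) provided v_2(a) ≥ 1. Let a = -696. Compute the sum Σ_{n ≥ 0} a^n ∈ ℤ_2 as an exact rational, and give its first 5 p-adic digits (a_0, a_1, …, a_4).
Σ a^n = 1/(1 − a) = 1/697;  first 5 digits = (1, 0, 0, 1, 0)

v_2(a) = 3 ≥ 1, so the series converges in ℤ_2 to 1/(1 − a) = 1/(1 − (-696)) = 1/697. Expand this rational in ℤ_2: compute digits iteratively via d_i = x_i mod 2, x_{i+1} = (x_i − d_i)/2. The first 5 digits are (1, 0, 0, 1, 0).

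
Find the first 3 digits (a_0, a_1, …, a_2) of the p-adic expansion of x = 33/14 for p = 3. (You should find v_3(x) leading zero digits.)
(a_0, …, a_2) = (0, 1, 1)

v_3(33/14) = 1, so a_0 = ... = a_0 = 0. Factor out: x = 3^1 · u with u = 11/14 a unit in ℤ_3. Expand u iteratively via a_{v+i} = u_i mod 3, u_{i+1} = (u_i − a_{v+i})/3:
  u_0 = 11/14;  a_1 = 1;  u_1 = (u_0 − 1)/3 = -1/14
  u_1 = -1/14;  a_2 = 1;  u_2 = (u_1 − 1)/3 = -5/14
Digits: (0, 1, 1).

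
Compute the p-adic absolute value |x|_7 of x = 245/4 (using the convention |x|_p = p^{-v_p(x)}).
|245/4|_7 = 1/49

Step 1 — compute v_7(x) by factoring powers of 7 out of the numerator and denominator: v_7(245/4) = 2. Step 2 — apply |x|_p = p^{-v_p(x)} = 7^{-2} = 1/49.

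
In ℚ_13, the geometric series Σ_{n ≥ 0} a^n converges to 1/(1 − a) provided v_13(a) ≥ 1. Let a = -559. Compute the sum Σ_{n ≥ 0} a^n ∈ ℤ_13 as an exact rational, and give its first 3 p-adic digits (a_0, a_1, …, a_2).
Σ a^n = 1/(1 − a) = 1/560;  first 3 digits = (1, 9, 12)

v_13(a) = 1 ≥ 1, so the series converges in ℤ_13 to 1/(1 − a) = 1/(1 − (-559)) = 1/560. Expand this rational in ℤ_13: compute digits iteratively via d_i = x_i mod 13, x_{i+1} = (x_i − d_i)/13. The first 3 digits are (1, 9, 12).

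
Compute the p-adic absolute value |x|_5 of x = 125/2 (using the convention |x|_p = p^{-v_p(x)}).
|125/2|_5 = 1/125

Step 1 — compute v_5(x) by factoring powers of 5 out of the numerator and denominator: v_5(125/2) = 3. Step 2 — apply |x|_p = p^{-v_p(x)} = 5^{-3} = 1/125.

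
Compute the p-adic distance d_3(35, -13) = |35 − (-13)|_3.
d_3(35, -13) = 1/3

Step 1 — x − y = 35 − (-13) = 48. Step 2 — v_3(48) = 1 (factor: 48 = (3^1 · 16); the sign does not affect v_p). Step 3 — |x − y|_3 = 3^{-1} = 1/3.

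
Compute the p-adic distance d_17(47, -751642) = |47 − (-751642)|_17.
d_17(47, -751642) = 1/83521

Step 1 — x − y = 47 − (-751642) = 751689. Step 2 — v_17(751689) = 4 (factor: 751689 = (17^4 · 9); the sign does not affect v_p). Step 3 — |x − y|_17 = 17^{-4} = 1/83521.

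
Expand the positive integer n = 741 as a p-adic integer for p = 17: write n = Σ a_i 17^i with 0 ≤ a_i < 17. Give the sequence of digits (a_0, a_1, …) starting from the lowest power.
(a_0, a_1, …) = (10, 9, 2)

Repeated division by 17 gives the digits low-to-high: 741 = 10 + 9·17^1 + 2·17^2. Digit sequence: (10, 9, 2).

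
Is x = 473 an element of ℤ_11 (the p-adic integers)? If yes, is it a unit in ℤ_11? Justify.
x ∈ ℤ_11 but not a unit; v_11(x) = 1 > 0

ℤ_11 = {x ∈ ℚ_11 : v_11(x) ≥ 0} and ℤ_11^× = {x ∈ ℤ_11 : v_11(x) = 0}. Here v_11(473) = v_11(num) − v_11(den) = 1; compare against these criteria.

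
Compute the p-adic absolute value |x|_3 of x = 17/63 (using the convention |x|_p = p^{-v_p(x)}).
|17/63|_3 = 9

Step 1 — compute v_3(x) by factoring powers of 3 out of the numerator and denominator: v_3(17/63) = -2. Step 2 — apply |x|_p = p^{-v_p(x)} = 3^{2} = 9.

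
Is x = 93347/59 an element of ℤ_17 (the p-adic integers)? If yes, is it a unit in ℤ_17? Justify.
x ∈ ℤ_17 but not a unit; v_17(x) = 3 > 0

ℤ_17 = {x ∈ ℚ_17 : v_17(x) ≥ 0} and ℤ_17^× = {x ∈ ℤ_17 : v_17(x) = 0}. Here v_17(93347/59) = v_17(num) − v_17(den) = 3; compare against these criteria.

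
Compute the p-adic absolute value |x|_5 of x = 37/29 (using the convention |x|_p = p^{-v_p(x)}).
|37/29|_5 = 1

Step 1 — compute v_5(x) by factoring powers of 5 out of the numerator and denominator: v_5(37/29) = 0. Step 2 — apply |x|_p = p^{-v_p(x)} = 5^{0} = 1.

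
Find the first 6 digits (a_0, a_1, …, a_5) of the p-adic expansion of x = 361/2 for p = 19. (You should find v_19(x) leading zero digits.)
(a_0, …, a_5) = (0, 0, 10, 9, 9, 9)

v_19(361/2) = 2, so a_0 = ... = a_1 = 0. Factor out: x = 19^2 · u with u = 1/2 a unit in ℤ_19. Expand u iteratively via a_{v+i} = u_i mod 19, u_{i+1} = (u_i − a_{v+i})/19:
  u_0 = 1/2;  a_2 = 10;  u_1 = (u_0 − 10)/19 = -1/2
  u_1 = -1/2;  a_3 = 9;  u_2 = (u_1 − 9)/19 = -1/2
  u_2 = -1/2;  a_4 = 9;  u_3 = (u_2 − 9)/19 = -1/2
  u_3 = -1/2;  a_5 = 9;  u_4 = (u_3 − 9)/19 = -1/2
Digits: (0, 0, 10, 9, 9, 9).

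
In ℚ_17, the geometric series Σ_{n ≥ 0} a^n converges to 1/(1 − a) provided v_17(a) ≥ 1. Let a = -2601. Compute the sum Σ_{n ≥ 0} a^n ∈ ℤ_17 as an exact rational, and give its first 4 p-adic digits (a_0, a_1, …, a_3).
Σ a^n = 1/(1 − a) = 1/2602;  first 4 digits = (1, 0, 8, 16)

v_17(a) = 2 ≥ 1, so the series converges in ℤ_17 to 1/(1 − a) = 1/(1 − (-2601)) = 1/2602. Expand this rational in ℤ_17: compute digits iteratively via d_i = x_i mod 17, x_{i+1} = (x_i − d_i)/17. The first 4 digits are (1, 0, 8, 16).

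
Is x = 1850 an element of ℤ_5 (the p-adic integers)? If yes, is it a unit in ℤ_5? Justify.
x ∈ ℤ_5 but not a unit; v_5(x) = 2 > 0

ℤ_5 = {x ∈ ℚ_5 : v_5(x) ≥ 0} and ℤ_5^× = {x ∈ ℤ_5 : v_5(x) = 0}. Here v_5(1850) = v_5(num) − v_5(den) = 2; compare against these criteria.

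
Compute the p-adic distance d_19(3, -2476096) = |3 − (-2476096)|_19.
d_19(3, -2476096) = 1/2476099

Step 1 — x − y = 3 − (-2476096) = 2476099. Step 2 — v_19(2476099) = 5 (factor: 2476099 = (19^5 · 1); the sign does not affect v_p). Step 3 — |x − y|_19 = 19^{-5} = 1/2476099.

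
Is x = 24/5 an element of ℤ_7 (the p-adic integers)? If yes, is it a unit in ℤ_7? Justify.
x ∈ ℤ_7^× (unit); v_7(x) = 0

ℤ_7 = {x ∈ ℚ_7 : v_7(x) ≥ 0} and ℤ_7^× = {x ∈ ℤ_7 : v_7(x) = 0}. Here v_7(24/5) = v_7(num) − v_7(den) = 0; compare against these criteria.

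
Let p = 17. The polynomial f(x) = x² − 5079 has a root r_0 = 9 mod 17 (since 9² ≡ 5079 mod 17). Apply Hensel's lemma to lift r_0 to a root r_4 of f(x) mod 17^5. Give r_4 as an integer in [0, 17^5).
r_4 = 30728 (mod 1419857)

Hensel's recurrence: r_{i+1} = r_i − f(r_i)·(f′(r_i))^{-1} mod 17^{i+2}, with f′(x) = 2x. Iterate:
  r_0 = 9 (mod 17)
  r_1 = 94 (mod 289)
  r_2 = 1250 (mod 4913)
  r_3 = 30728 (mod 83521)
  r_4 = 30728 (mod 1419857)
Final: r_4 = 30728, and one checks f(r_4) ≡ 0 mod 17^5.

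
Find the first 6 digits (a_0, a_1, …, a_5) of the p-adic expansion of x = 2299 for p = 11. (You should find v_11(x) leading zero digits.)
(a_0, …, a_5) = (0, 0, 8, 1, 0, 0)

v_11(2299) = 2, so a_0 = ... = a_1 = 0. Factor out: x = 11^2 · u with u = 19 a unit in ℤ_11. Expand u iteratively via a_{v+i} = u_i mod 11, u_{i+1} = (u_i − a_{v+i})/11:
  u_0 = 19;  a_2 = 8;  u_1 = (u_0 − 8)/11 = 1
  u_1 = 1;  a_3 = 1;  u_2 = (u_1 − 1)/11 = 0
  u_2 = 0;  a_4 = 0;  u_3 = (u_2 − 0)/11 = 0
  u_3 = 0;  a_5 = 0;  u_4 = (u_3 − 0)/11 = 0
Digits: (0, 0, 8, 1, 0, 0).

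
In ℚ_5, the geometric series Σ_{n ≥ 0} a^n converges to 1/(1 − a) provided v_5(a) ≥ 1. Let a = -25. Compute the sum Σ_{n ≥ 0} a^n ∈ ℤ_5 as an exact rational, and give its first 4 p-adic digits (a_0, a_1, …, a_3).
Σ a^n = 1/(1 − a) = 1/26;  first 4 digits = (1, 0, 4, 4)

v_5(a) = 2 ≥ 1, so the series converges in ℤ_5 to 1/(1 − a) = 1/(1 − (-25)) = 1/26. Expand this rational in ℤ_5: compute digits iteratively via d_i = x_i mod 5, x_{i+1} = (x_i − d_i)/5. The first 4 digits are (1, 0, 4, 4).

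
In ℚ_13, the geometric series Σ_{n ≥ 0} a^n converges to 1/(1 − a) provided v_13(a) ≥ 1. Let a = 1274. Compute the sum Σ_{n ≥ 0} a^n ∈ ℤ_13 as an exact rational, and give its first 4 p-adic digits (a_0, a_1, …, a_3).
Σ a^n = 1/(1 − a) = -1/1273;  first 4 digits = (1, 7, 4, 3)

v_13(a) = 1 ≥ 1, so the series converges in ℤ_13 to 1/(1 − a) = 1/(1 − 1274) = -1/1273. Expand this rational in ℤ_13: compute digits iteratively via d_i = x_i mod 13, x_{i+1} = (x_i − d_i)/13. The first 4 digits are (1, 7, 4, 3).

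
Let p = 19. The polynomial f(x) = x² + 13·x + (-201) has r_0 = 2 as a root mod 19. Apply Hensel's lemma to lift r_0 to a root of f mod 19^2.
r_1 = 97 (mod 361)

Hensel: r_{i+1} = r_i − f(r_i)·(f′(r_i))^{-1} mod 19^{i+2}, f′(x) = 2x + 13. Iterate:
  r_0 = 2 (mod 19)
  r_1 = 97 (mod 361)
Final: r = 97 satisfies f(r) ≡ 0 mod 19^2.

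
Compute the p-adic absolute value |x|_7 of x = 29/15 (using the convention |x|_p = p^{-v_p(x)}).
|29/15|_7 = 1

Step 1 — compute v_7(x) by factoring powers of 7 out of the numerator and denominator: v_7(29/15) = 0. Step 2 — apply |x|_p = p^{-v_p(x)} = 7^{0} = 1.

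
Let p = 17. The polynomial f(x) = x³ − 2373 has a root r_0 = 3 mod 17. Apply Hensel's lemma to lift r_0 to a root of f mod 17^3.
r_2 = 3012 (mod 4913)

Hensel: r_{i+1} = r_i − f(r_i)/f′(r_i) mod 17^{i+2}, where f′(x) = 3x². Iterate:
  r_0 = 3 (mod 17)
  r_1 = 122 (mod 289)
  r_2 = 3012 (mod 4913)
Final: r = 3012 with f(r) ≡ 0 mod 17^3.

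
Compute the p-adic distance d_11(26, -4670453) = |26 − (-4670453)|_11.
d_11(26, -4670453) = 1/161051

Step 1 — x − y = 26 − (-4670453) = 4670479. Step 2 — v_11(4670479) = 5 (factor: 4670479 = (11^5 · 29); the sign does not affect v_p). Step 3 — |x − y|_11 = 11^{-5} = 1/161051.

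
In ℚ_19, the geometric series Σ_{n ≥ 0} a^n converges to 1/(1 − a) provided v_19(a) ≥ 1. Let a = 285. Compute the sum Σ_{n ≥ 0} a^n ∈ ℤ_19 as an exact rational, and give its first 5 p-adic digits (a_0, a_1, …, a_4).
Σ a^n = 1/(1 − a) = -1/284;  first 5 digits = (1, 15, 16, 4, 16)

v_19(a) = 1 ≥ 1, so the series converges in ℤ_19 to 1/(1 − a) = 1/(1 − 285) = -1/284. Expand this rational in ℤ_19: compute digits iteratively via d_i = x_i mod 19, x_{i+1} = (x_i − d_i)/19. The first 5 digits are (1, 15, 16, 4, 16).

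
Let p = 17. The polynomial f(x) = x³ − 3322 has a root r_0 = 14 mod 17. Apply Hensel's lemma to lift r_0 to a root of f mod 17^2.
r_1 = 14 (mod 289)

Hensel: r_{i+1} = r_i − f(r_i)/f′(r_i) mod 17^{i+2}, where f′(x) = 3x². Iterate:
  r_0 = 14 (mod 17)
  r_1 = 14 (mod 289)
Final: r = 14 with f(r) ≡ 0 mod 17^2.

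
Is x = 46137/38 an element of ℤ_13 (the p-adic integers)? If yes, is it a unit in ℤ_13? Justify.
x ∈ ℤ_13 but not a unit; v_13(x) = 3 > 0

ℤ_13 = {x ∈ ℚ_13 : v_13(x) ≥ 0} and ℤ_13^× = {x ∈ ℤ_13 : v_13(x) = 0}. Here v_13(46137/38) = v_13(num) − v_13(den) = 3; compare against these criteria.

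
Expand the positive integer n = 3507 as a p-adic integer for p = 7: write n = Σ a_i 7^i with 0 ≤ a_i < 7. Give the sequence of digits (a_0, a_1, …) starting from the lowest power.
(a_0, a_1, …) = (0, 4, 1, 3, 1)

Repeated division by 7 gives the digits low-to-high: 3507 = 4·7^1 + 1·7^2 + 3·7^3 + 1·7^4. Digit sequence: (0, 4, 1, 3, 1).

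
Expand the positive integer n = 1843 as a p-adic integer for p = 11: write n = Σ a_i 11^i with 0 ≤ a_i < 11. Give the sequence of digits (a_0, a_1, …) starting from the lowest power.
(a_0, a_1, …) = (6, 2, 4, 1)

Repeated division by 11 gives the digits low-to-high: 1843 = 6 + 2·11^1 + 4·11^2 + 1·11^3. Digit sequence: (6, 2, 4, 1).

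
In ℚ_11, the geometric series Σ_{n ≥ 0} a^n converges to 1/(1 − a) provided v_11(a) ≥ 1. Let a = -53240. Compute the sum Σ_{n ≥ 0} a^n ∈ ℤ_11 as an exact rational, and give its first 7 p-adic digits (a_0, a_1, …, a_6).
Σ a^n = 1/(1 − a) = 1/53241;  first 7 digits = (1, 0, 0, 4, 7, 10, 4)

v_11(a) = 3 ≥ 1, so the series converges in ℤ_11 to 1/(1 − a) = 1/(1 − (-53240)) = 1/53241. Expand this rational in ℤ_11: compute digits iteratively via d_i = x_i mod 11, x_{i+1} = (x_i − d_i)/11. The first 7 digits are (1, 0, 0, 4, 7, 10, 4).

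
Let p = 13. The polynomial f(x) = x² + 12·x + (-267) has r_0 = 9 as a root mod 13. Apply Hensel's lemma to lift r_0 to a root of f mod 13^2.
r_1 = 113 (mod 169)

Hensel: r_{i+1} = r_i − f(r_i)·(f′(r_i))^{-1} mod 13^{i+2}, f′(x) = 2x + 12. Iterate:
  r_0 = 9 (mod 13)
  r_1 = 113 (mod 169)
Final: r = 113 satisfies f(r) ≡ 0 mod 13^2.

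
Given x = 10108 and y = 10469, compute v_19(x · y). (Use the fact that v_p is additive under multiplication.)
v_19(105820652) = 4

v_p(x) = 2 (factor: 10108 = 19^2 · 28); v_p(y) = 2 (factor: 10469 = 19^2 · 29). Additivity: v_p(xy) = v_p(x) + v_p(y) = 2 + 2 = 4. (Direct check: xy = 105820652 = 19^4 · (812).)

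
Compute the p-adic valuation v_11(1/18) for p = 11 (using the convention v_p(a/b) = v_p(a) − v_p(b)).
v_11(1/18) = 0

Factor powers of 11 from the numerator and denominator of the reduced fraction: 1 = 11^0 · 1 and 18 = 11^0 · 18. Apply v_p(a/b) = v_p(a) − v_p(b): v_11(1/18) = 0 − 0 = 0.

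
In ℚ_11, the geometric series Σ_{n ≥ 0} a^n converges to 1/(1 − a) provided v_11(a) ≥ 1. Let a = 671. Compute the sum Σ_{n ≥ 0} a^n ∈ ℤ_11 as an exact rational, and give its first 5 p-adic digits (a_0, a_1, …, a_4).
Σ a^n = 1/(1 − a) = -1/670;  first 5 digits = (1, 6, 8, 4, 5)

v_11(a) = 1 ≥ 1, so the series converges in ℤ_11 to 1/(1 − a) = 1/(1 − 671) = -1/670. Expand this rational in ℤ_11: compute digits iteratively via d_i = x_i mod 11, x_{i+1} = (x_i − d_i)/11. The first 5 digits are (1, 6, 8, 4, 5).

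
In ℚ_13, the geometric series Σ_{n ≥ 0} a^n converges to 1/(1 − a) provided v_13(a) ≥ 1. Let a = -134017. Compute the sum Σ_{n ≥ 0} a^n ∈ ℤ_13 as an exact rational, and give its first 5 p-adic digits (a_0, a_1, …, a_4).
Σ a^n = 1/(1 − a) = 1/134018;  first 5 digits = (1, 0, 0, 4, 8)

v_13(a) = 3 ≥ 1, so the series converges in ℤ_13 to 1/(1 − a) = 1/(1 − (-134017)) = 1/134018. Expand this rational in ℤ_13: compute digits iteratively via d_i = x_i mod 13, x_{i+1} = (x_i − d_i)/13. The first 5 digits are (1, 0, 0, 4, 8).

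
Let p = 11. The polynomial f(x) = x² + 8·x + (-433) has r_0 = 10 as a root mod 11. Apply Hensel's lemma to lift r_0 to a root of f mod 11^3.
r_2 = 1000 (mod 1331)

Hensel: r_{i+1} = r_i − f(r_i)·(f′(r_i))^{-1} mod 11^{i+2}, f′(x) = 2x + 8. Iterate:
  r_0 = 10 (mod 11)
  r_1 = 32 (mod 121)
  r_2 = 1000 (mod 1331)
Final: r = 1000 satisfies f(r) ≡ 0 mod 11^3.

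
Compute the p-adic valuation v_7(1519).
v_7(1519) = 2

v_7(n) is the largest exponent k such that 7^k divides n. Factor out: 1519 = 7^2 · 31. (Sign doesn't affect v_p.) So v_7(1519) = 2.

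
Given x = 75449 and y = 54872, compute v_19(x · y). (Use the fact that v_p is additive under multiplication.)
v_19(4140037528) = 6

v_p(x) = 3 (factor: 75449 = 19^3 · 11); v_p(y) = 3 (factor: 54872 = 19^3 · 8). Additivity: v_p(xy) = v_p(x) + v_p(y) = 3 + 3 = 6. (Direct check: xy = 4140037528 = 19^6 · (88).)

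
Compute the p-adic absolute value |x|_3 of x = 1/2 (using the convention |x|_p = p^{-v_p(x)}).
|1/2|_3 = 1

Step 1 — compute v_3(x) by factoring powers of 3 out of the numerator and denominator: v_3(1/2) = 0. Step 2 — apply |x|_p = p^{-v_p(x)} = 3^{0} = 1.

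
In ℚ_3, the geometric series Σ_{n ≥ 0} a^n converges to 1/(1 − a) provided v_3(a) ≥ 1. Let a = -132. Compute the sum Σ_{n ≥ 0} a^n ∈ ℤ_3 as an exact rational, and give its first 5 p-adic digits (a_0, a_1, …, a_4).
Σ a^n = 1/(1 − a) = 1/133;  first 5 digits = (1, 1, 1, 2, 1)

v_3(a) = 1 ≥ 1, so the series converges in ℤ_3 to 1/(1 − a) = 1/(1 − (-132)) = 1/133. Expand this rational in ℤ_3: compute digits iteratively via d_i = x_i mod 3, x_{i+1} = (x_i − d_i)/3. The first 5 digits are (1, 1, 1, 2, 1).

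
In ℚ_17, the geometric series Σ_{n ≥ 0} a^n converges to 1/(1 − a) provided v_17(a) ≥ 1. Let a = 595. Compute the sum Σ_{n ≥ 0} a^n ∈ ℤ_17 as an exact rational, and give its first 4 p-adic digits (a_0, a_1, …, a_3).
Σ a^n = 1/(1 − a) = -1/594;  first 4 digits = (1, 1, 3, 5)

v_17(a) = 1 ≥ 1, so the series converges in ℤ_17 to 1/(1 − a) = 1/(1 − 595) = -1/594. Expand this rational in ℤ_17: compute digits iteratively via d_i = x_i mod 17, x_{i+1} = (x_i − d_i)/17. The first 4 digits are (1, 1, 3, 5).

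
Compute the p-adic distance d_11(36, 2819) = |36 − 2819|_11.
d_11(36, 2819) = 1/121

Step 1 — x − y = 36 − 2819 = -2783. Step 2 — v_11(-2783) = 2 (factor: -2783 = −(11^2 · 23); the sign does not affect v_p). Step 3 — |x − y|_11 = 11^{-2} = 1/121.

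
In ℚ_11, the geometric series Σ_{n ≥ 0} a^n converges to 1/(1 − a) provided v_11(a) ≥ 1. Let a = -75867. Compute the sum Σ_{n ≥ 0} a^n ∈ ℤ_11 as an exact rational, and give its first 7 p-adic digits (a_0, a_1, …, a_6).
Σ a^n = 1/(1 − a) = 1/75868;  first 7 digits = (1, 0, 0, 9, 5, 10, 3)

v_11(a) = 3 ≥ 1, so the series converges in ℤ_11 to 1/(1 − a) = 1/(1 − (-75867)) = 1/75868. Expand this rational in ℤ_11: compute digits iteratively via d_i = x_i mod 11, x_{i+1} = (x_i − d_i)/11. The first 7 digits are (1, 0, 0, 9, 5, 10, 3).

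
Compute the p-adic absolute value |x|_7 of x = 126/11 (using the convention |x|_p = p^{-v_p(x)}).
|126/11|_7 = 1/7

Step 1 — compute v_7(x) by factoring powers of 7 out of the numerator and denominator: v_7(126/11) = 1. Step 2 — apply |x|_p = p^{-v_p(x)} = 7^{-1} = 1/7.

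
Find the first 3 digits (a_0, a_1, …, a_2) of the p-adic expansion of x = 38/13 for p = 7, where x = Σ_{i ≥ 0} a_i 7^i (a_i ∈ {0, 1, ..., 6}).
(a_0, …, a_2) = (4, 2, 4)

v_7(38/13) = 0 (numerator and denominator both coprime to 7), so x ∈ ℤ_7^×. Compute digits iteratively via a_i = x_i mod 7, x_{i+1} = (x_i − a_i)/7, with x_0 = x:
  x_0 = 38/13;  a_0 = 4;  x_1 = (x_0 − 4)/7 = -2/13
  x_1 = -2/13;  a_1 = 2;  x_2 = (x_1 − 2)/7 = -4/13
  x_2 = -4/13;  a_2 = 4;  x_3 = (x_2 − 4)/7 = -8/13
Digits: (4, 2, 4).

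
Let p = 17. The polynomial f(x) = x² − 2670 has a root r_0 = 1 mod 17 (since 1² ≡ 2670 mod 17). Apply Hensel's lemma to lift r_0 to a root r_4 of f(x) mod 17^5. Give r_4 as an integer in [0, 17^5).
r_4 = 17953 (mod 1419857)

Hensel's recurrence: r_{i+1} = r_i − f(r_i)·(f′(r_i))^{-1} mod 17^{i+2}, with f′(x) = 2x. Iterate:
  r_0 = 1 (mod 17)
  r_1 = 35 (mod 289)
  r_2 = 3214 (mod 4913)
  r_3 = 17953 (mod 83521)
  r_4 = 17953 (mod 1419857)
Final: r_4 = 17953, and one checks f(r_4) ≡ 0 mod 17^5.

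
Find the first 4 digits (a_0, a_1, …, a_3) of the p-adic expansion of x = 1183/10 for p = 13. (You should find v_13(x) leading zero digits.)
(a_0, …, a_3) = (0, 0, 2, 9)

v_13(1183/10) = 2, so a_0 = ... = a_1 = 0. Factor out: x = 13^2 · u with u = 7/10 a unit in ℤ_13. Expand u iteratively via a_{v+i} = u_i mod 13, u_{i+1} = (u_i − a_{v+i})/13:
  u_0 = 7/10;  a_2 = 2;  u_1 = (u_0 − 2)/13 = -1/10
  u_1 = -1/10;  a_3 = 9;  u_2 = (u_1 − 9)/13 = -7/10
Digits: (0, 0, 2, 9).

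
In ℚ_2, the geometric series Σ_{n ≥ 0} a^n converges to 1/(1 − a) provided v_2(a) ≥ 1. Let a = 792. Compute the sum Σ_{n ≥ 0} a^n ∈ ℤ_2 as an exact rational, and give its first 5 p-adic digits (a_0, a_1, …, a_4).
Σ a^n = 1/(1 − a) = -1/791;  first 5 digits = (1, 0, 0, 1, 1)

v_2(a) = 3 ≥ 1, so the series converges in ℤ_2 to 1/(1 − a) = 1/(1 − 792) = -1/791. Expand this rational in ℤ_2: compute digits iteratively via d_i = x_i mod 2, x_{i+1} = (x_i − d_i)/2. The first 5 digits are (1, 0, 0, 1, 1).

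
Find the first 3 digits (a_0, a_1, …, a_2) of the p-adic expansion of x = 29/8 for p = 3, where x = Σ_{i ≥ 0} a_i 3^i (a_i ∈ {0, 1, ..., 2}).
(a_0, …, a_2) = (1, 2, 0)

v_3(29/8) = 0 (numerator and denominator both coprime to 3), so x ∈ ℤ_3^×. Compute digits iteratively via a_i = x_i mod 3, x_{i+1} = (x_i − a_i)/3, with x_0 = x:
  x_0 = 29/8;  a_0 = 1;  x_1 = (x_0 − 1)/3 = 7/8
  x_1 = 7/8;  a_1 = 2;  x_2 = (x_1 − 2)/3 = -3/8
  x_2 = -3/8;  a_2 = 0;  x_3 = (x_2 − 0)/3 = -1/8
Digits: (1, 2, 0).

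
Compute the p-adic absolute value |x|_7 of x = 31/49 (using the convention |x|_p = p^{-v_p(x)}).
|31/49|_7 = 49

Step 1 — compute v_7(x) by factoring powers of 7 out of the numerator and denominator: v_7(31/49) = -2. Step 2 — apply |x|_p = p^{-v_p(x)} = 7^{2} = 49.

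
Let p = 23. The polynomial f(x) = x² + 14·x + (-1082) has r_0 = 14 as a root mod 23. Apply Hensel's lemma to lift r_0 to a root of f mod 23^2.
r_1 = 106 (mod 529)

Hensel: r_{i+1} = r_i − f(r_i)·(f′(r_i))^{-1} mod 23^{i+2}, f′(x) = 2x + 14. Iterate:
  r_0 = 14 (mod 23)
  r_1 = 106 (mod 529)
Final: r = 106 satisfies f(r) ≡ 0 mod 23^2.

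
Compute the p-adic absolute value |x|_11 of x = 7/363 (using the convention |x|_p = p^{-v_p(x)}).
|7/363|_11 = 121

Step 1 — compute v_11(x) by factoring powers of 11 out of the numerator and denominator: v_11(7/363) = -2. Step 2 — apply |x|_p = p^{-v_p(x)} = 11^{2} = 121.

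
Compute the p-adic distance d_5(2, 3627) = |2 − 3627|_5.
d_5(2, 3627) = 1/125

Step 1 — x − y = 2 − 3627 = -3625. Step 2 — v_5(-3625) = 3 (factor: -3625 = −(5^3 · 29); the sign does not affect v_p). Step 3 — |x − y|_5 = 5^{-3} = 1/125.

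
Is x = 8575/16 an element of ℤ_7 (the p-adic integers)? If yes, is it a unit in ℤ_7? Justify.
x ∈ ℤ_7 but not a unit; v_7(x) = 3 > 0

ℤ_7 = {x ∈ ℚ_7 : v_7(x) ≥ 0} and ℤ_7^× = {x ∈ ℤ_7 : v_7(x) = 0}. Here v_7(8575/16) = v_7(num) − v_7(den) = 3; compare against these criteria.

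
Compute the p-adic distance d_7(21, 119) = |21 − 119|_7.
d_7(21, 119) = 1/49

Step 1 — x − y = 21 − 119 = -98. Step 2 — v_7(-98) = 2 (factor: -98 = −(7^2 · 2); the sign does not affect v_p). Step 3 — |x − y|_7 = 7^{-2} = 1/49.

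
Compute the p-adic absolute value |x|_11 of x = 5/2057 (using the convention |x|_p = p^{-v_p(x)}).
|5/2057|_11 = 121

Step 1 — compute v_11(x) by factoring powers of 11 out of the numerator and denominator: v_11(5/2057) = -2. Step 2 — apply |x|_p = p^{-v_p(x)} = 11^{2} = 121.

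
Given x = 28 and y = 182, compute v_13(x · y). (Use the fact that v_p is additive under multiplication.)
v_13(5096) = 1

v_p(x) = 0 (factor: 28 = 13^0 · 28); v_p(y) = 1 (factor: 182 = 13^1 · 14). Additivity: v_p(xy) = v_p(x) + v_p(y) = 0 + 1 = 1. (Direct check: xy = 5096 = 13^1 · (392).)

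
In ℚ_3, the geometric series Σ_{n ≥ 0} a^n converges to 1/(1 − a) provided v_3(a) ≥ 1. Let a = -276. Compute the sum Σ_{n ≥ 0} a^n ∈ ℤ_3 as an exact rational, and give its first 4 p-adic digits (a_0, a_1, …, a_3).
Σ a^n = 1/(1 − a) = 1/277;  first 4 digits = (1, 1, 0, 1)

v_3(a) = 1 ≥ 1, so the series converges in ℤ_3 to 1/(1 − a) = 1/(1 − (-276)) = 1/277. Expand this rational in ℤ_3: compute digits iteratively via d_i = x_i mod 3, x_{i+1} = (x_i − d_i)/3. The first 4 digits are (1, 1, 0, 1).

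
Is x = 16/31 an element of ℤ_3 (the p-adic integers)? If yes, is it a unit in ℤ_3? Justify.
x ∈ ℤ_3^× (unit); v_3(x) = 0

ℤ_3 = {x ∈ ℚ_3 : v_3(x) ≥ 0} and ℤ_3^× = {x ∈ ℤ_3 : v_3(x) = 0}. Here v_3(16/31) = v_3(num) − v_3(den) = 0; compare against these criteria.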